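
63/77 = 9/11 = 0.82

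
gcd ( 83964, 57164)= 4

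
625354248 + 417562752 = 1042917000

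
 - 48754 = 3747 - 52501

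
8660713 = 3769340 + 4891373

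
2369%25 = 19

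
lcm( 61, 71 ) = 4331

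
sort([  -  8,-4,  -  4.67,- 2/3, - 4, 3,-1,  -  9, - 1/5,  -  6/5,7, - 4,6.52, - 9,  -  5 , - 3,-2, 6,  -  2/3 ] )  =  [  -  9, - 9,  -  8, - 5, - 4.67, - 4, - 4, - 4, - 3, - 2, - 6/5, - 1, - 2/3,-2/3, - 1/5, 3, 6 , 6.52,7 ]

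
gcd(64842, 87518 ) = 2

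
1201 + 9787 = 10988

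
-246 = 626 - 872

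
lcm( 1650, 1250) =41250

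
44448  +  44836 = 89284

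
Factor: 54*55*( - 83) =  - 246510 = - 2^1*3^3*5^1 * 11^1*83^1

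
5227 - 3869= 1358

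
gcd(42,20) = 2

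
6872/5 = 6872/5  =  1374.40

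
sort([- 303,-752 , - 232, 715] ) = [-752 ,-303 ,-232,715 ]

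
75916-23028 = 52888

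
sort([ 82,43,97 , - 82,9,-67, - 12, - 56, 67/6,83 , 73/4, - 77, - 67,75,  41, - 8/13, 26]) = [ - 82, - 77, - 67,-67 ,  -  56, - 12, - 8/13,9, 67/6,73/4, 26, 41, 43, 75, 82 , 83,97 ] 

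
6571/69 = 95 + 16/69=95.23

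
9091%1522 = 1481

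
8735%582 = 5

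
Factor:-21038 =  - 2^1*67^1*157^1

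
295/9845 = 59/1969 = 0.03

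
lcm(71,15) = 1065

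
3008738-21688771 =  - 18680033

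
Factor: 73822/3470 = 36911/1735 = 5^( - 1)*7^1*347^( - 1)*5273^1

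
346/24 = 14 + 5/12 = 14.42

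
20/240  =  1/12 = 0.08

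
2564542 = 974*2633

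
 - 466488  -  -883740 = 417252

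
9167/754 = 9167/754 = 12.16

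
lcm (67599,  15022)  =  135198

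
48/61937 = 48/61937 = 0.00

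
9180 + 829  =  10009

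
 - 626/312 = - 3+155/156 = - 2.01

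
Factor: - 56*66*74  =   - 2^5*3^1 * 7^1*11^1*37^1  =  -273504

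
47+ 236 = 283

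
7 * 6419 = 44933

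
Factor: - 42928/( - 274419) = 2^4  *  3^( - 2 )*2683^1*30491^( - 1)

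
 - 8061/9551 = -1  +  1490/9551 = -0.84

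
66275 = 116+66159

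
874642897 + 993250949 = 1867893846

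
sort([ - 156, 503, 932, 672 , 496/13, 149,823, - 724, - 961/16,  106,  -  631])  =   [ - 724,- 631,-156,-961/16, 496/13, 106,149,503  ,  672, 823 , 932]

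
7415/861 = 7415/861= 8.61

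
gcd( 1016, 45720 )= 1016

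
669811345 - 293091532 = 376719813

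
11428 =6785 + 4643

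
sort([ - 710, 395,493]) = [ - 710, 395 , 493]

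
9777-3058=6719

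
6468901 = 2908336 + 3560565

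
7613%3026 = 1561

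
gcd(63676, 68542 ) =2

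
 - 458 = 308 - 766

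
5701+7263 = 12964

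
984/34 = 28 + 16/17 = 28.94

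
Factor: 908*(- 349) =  - 316892=-  2^2*227^1*349^1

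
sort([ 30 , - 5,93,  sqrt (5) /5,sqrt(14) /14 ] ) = [ - 5, sqrt( 14)/14, sqrt(5) /5, 30,93]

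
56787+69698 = 126485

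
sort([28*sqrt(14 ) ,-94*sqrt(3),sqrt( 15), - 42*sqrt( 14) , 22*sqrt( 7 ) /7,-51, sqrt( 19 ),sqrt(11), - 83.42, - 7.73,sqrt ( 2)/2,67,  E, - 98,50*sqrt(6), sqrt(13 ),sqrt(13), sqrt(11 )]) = [-94*sqrt(3),  -  42*sqrt(14),-98, - 83.42, - 51,-7.73,sqrt (2)/2,E,sqrt( 11),  sqrt( 11 ),sqrt( 13),sqrt( 13), sqrt(15),sqrt ( 19), 22*sqrt(7) /7, 67,28*sqrt( 14), 50* sqrt( 6 ) ] 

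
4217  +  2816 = 7033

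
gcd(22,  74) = 2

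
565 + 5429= 5994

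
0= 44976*0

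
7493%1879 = 1856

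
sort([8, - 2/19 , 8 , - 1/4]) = [-1/4, - 2/19 , 8, 8 ]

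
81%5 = 1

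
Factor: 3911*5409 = 3^2 * 601^1*3911^1 = 21154599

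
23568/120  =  982/5 = 196.40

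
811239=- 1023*( - 793)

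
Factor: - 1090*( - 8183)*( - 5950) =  - 2^2*5^3 * 7^3 * 17^1*109^1 * 167^1 = - 53070846500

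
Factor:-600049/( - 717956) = 799/956 = 2^ ( - 2 )*17^1 * 47^1*239^( - 1)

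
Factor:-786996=-2^2*3^4*7^1 * 347^1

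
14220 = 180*79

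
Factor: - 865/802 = -2^( - 1 )*5^1 * 173^1*401^( - 1)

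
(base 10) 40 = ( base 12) 34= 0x28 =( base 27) 1d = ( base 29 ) 1b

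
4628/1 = 4628 = 4628.00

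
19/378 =19/378 = 0.05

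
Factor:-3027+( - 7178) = - 10205 = - 5^1*13^1*157^1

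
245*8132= 1992340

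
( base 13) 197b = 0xeec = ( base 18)BE4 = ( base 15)11ea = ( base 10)3820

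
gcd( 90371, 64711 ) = 1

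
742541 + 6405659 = 7148200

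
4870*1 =4870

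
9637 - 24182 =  - 14545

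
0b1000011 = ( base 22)31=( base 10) 67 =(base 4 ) 1003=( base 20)37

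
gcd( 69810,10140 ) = 390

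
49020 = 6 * 8170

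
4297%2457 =1840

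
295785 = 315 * 939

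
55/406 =55/406  =  0.14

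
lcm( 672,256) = 5376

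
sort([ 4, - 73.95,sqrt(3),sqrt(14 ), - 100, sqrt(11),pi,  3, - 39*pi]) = [ - 39*pi, - 100, - 73.95,sqrt(3), 3,pi,sqrt (11),  sqrt(14 ),  4]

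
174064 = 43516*4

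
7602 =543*14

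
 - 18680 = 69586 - 88266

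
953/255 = 3+188/255 = 3.74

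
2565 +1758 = 4323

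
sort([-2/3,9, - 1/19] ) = [ - 2/3, - 1/19,9]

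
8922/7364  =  4461/3682 = 1.21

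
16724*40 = 668960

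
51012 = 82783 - 31771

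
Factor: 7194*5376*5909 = 2^9 *3^2*7^1*11^1 *19^1*109^1  *  311^1 =228530244096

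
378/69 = 126/23 = 5.48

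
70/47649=10/6807 =0.00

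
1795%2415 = 1795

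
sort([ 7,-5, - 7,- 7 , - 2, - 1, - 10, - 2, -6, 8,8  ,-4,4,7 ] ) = [ - 10, - 7 ,-7,-6, -5,-4, - 2,-2, - 1,4,7,7, 8,  8] 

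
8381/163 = 8381/163 = 51.42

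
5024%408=128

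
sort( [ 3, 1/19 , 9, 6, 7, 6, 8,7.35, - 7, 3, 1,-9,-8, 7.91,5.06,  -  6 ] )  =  [ - 9 , - 8, - 7,-6, 1/19, 1, 3, 3, 5.06 , 6, 6, 7, 7.35, 7.91,8,9] 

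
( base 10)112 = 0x70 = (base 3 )11011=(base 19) 5h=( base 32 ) 3g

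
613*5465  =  3350045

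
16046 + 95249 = 111295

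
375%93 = 3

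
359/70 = 359/70 = 5.13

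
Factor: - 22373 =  -13^1*1721^1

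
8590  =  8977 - 387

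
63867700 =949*67300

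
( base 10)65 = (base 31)23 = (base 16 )41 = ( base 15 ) 45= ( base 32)21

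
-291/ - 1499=291/1499=0.19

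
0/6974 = 0=0.00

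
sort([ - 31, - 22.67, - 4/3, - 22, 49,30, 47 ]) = [ - 31, - 22.67, - 22, - 4/3,30,47,49 ] 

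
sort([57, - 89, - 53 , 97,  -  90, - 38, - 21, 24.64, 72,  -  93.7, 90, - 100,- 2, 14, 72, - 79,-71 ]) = [ - 100, - 93.7,  -  90,  -  89 , - 79,  -  71, - 53, - 38, - 21,  -  2, 14,24.64,57,72, 72,90, 97 ]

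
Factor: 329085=3^2*5^1*71^1 * 103^1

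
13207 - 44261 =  - 31054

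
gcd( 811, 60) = 1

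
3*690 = 2070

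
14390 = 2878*5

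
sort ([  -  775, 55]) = [ - 775 , 55]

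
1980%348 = 240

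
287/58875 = 287/58875 = 0.00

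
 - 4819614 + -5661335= - 10480949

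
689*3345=2304705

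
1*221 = 221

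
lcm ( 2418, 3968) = 154752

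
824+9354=10178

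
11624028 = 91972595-80348567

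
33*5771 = 190443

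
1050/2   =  525 =525.00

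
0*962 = 0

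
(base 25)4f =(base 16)73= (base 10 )115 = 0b1110011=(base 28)43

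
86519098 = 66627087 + 19892011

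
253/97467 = 253/97467  =  0.00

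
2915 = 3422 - 507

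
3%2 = 1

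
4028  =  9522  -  5494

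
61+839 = 900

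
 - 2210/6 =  -1105/3 = - 368.33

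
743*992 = 737056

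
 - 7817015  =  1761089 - 9578104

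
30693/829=30693/829 =37.02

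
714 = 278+436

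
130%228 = 130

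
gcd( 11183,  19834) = 211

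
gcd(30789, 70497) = 9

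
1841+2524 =4365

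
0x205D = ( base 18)17a5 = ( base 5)231120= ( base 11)6252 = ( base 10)8285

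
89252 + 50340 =139592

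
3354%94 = 64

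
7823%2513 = 284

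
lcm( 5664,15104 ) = 45312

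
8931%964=255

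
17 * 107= 1819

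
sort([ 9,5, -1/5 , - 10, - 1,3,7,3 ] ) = [ - 10, - 1,-1/5 , 3,3,5,7,9] 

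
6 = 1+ 5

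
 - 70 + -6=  - 76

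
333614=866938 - 533324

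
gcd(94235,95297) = 1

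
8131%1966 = 267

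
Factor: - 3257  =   - 3257^1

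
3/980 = 3/980 =0.00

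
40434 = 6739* 6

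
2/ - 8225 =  - 2/8225  =  - 0.00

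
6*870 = 5220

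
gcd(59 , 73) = 1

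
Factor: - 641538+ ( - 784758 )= - 2^3*3^1*67^1*887^1=- 1426296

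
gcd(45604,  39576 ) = 4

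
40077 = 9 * 4453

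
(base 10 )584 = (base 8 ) 1110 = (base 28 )KO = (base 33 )hn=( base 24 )108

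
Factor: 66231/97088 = 2^( - 6 )* 3^3*11^1*37^ (-1) * 41^(  -  1)*223^1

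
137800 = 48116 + 89684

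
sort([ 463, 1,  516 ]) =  [ 1,  463 , 516]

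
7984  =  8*998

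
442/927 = 442/927= 0.48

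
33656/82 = 16828/41 = 410.44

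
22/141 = 22/141=0.16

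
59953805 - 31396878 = 28556927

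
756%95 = 91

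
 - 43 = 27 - 70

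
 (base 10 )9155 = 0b10001111000011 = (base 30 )a55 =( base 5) 243110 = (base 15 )2AA5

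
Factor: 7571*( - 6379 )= - 48295409 = - 67^1*113^1*6379^1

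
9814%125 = 64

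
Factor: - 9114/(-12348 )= 2^( - 1) * 3^(-1 )*7^(-1)*31^1 = 31/42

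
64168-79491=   -15323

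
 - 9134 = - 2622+-6512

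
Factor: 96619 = 53^1*1823^1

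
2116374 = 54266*39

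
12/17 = 12/17 = 0.71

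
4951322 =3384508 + 1566814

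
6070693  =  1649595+4421098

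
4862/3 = 4862/3 = 1620.67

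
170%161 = 9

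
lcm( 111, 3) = 111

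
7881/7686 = 2627/2562 = 1.03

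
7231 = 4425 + 2806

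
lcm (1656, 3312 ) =3312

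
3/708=1/236  =  0.00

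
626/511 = 626/511=1.23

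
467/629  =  467/629 =0.74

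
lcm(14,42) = 42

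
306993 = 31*9903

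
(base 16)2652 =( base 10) 9810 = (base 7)40413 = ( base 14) 380A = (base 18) 1c50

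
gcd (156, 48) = 12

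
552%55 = 2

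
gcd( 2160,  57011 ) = 1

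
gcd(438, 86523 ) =3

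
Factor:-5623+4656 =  -967=-967^1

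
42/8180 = 21/4090= 0.01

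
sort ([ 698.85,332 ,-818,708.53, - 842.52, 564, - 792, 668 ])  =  [ - 842.52,-818, - 792 , 332, 564,668, 698.85,708.53 ]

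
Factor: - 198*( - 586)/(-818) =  - 2^1*3^2*11^1*293^1*409^(  -  1)  =  - 58014/409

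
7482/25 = 299 + 7/25 = 299.28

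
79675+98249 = 177924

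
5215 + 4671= 9886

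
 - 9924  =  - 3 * 3308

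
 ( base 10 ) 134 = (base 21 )68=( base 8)206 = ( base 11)112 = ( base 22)62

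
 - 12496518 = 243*(-51426 )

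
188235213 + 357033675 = 545268888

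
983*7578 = 7449174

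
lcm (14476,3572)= 275044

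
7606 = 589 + 7017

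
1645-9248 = - 7603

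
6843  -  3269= 3574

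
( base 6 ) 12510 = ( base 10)1914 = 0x77A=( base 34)1MA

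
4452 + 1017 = 5469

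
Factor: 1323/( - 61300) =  - 2^ ( - 2 )*3^3*5^(-2 )*7^2*613^( - 1)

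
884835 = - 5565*( - 159 )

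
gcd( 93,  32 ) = 1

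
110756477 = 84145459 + 26611018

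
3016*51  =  153816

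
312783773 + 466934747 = 779718520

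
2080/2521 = 2080/2521 = 0.83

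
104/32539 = 8/2503 = 0.00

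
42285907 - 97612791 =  - 55326884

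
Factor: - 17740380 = - 2^2 * 3^1*5^1*7^1*42239^1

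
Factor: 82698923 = 29^1*233^1*12239^1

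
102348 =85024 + 17324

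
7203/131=54+129/131 = 54.98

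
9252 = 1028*9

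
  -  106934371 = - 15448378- 91485993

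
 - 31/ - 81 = 31/81 = 0.38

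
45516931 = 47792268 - 2275337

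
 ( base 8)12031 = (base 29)63c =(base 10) 5145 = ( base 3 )21001120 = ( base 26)7FN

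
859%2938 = 859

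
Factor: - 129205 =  - 5^1*25841^1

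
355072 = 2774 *128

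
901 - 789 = 112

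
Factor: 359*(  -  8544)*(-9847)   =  2^5*3^1*43^1*89^1*229^1*359^1 = 30203663712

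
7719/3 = 2573 = 2573.00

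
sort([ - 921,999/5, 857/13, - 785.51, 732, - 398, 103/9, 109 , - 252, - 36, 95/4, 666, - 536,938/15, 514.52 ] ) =[ - 921 , -785.51, - 536, - 398, - 252,  -  36 , 103/9,95/4, 938/15, 857/13,109, 999/5 , 514.52 , 666, 732 ]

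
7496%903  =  272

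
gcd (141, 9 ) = 3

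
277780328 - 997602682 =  - 719822354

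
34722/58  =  17361/29 =598.66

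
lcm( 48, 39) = 624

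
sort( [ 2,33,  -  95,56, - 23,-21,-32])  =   [ - 95,-32 ,-23,- 21, 2, 33,56] 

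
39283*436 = 17127388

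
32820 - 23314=9506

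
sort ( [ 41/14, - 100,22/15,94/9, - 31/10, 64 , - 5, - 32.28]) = [ - 100, - 32.28, - 5, - 31/10, 22/15  ,  41/14 , 94/9, 64]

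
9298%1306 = 156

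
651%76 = 43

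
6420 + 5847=12267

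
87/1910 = 87/1910=0.05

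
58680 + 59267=117947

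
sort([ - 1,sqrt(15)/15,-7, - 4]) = [ - 7, - 4, - 1, sqrt(15)/15 ] 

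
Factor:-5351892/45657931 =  - 2^2*3^1*7^1*11^( - 1)*13^3*19^( - 1 )*29^1*218459^( - 1) 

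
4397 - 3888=509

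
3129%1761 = 1368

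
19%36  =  19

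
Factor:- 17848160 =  - 2^5*5^1*11^1*10141^1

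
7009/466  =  15 + 19/466 = 15.04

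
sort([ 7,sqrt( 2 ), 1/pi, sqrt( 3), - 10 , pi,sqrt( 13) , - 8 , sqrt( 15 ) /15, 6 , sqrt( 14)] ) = [ - 10 , - 8, sqrt( 15) /15, 1/pi,sqrt (2),sqrt(3),pi, sqrt(13), sqrt(  14), 6,7 ]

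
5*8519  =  42595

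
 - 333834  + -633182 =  - 967016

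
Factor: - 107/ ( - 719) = 107^1*719^( - 1) 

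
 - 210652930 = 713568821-924221751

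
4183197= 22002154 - 17818957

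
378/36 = 21/2=10.50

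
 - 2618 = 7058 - 9676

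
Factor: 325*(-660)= - 214500 = - 2^2*3^1*5^3*11^1 * 13^1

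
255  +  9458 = 9713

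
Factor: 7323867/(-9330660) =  - 2^(-2) * 3^ ( - 1 )*5^( - 1 )*23^1*37^ ( - 1 )*467^ (-1)*35381^1= - 813763/1036740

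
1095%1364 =1095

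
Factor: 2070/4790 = 207/479 = 3^2 *23^1*479^( -1) 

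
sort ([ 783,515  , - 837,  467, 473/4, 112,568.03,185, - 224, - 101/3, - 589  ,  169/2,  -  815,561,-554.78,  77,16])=[-837, - 815, - 589 , - 554.78, - 224, - 101/3, 16,77, 169/2,112,473/4,185,  467, 515,561,568.03,783 ] 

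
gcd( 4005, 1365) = 15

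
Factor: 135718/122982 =3^( - 1)*11^1*31^1*103^ ( - 1) = 341/309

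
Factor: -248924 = - 2^2*13^1*4787^1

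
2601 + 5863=8464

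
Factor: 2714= 2^1* 23^1 * 59^1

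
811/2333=811/2333= 0.35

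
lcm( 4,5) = 20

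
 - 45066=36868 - 81934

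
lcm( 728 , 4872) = 63336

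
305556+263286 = 568842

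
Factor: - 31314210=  -2^1*3^1*5^1*37^1*28211^1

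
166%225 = 166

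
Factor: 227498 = 2^1*113749^1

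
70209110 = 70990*989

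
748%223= 79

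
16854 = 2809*6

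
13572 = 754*18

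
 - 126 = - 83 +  - 43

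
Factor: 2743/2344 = 2^( - 3 )* 13^1*211^1*293^( - 1)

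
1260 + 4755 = 6015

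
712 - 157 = 555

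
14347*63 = 903861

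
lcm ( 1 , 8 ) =8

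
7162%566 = 370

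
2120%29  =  3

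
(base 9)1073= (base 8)1433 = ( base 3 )1002110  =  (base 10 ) 795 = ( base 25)16k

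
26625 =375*71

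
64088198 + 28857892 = 92946090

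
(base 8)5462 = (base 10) 2866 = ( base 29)3BO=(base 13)13c6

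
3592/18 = 199 + 5/9= 199.56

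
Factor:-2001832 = -2^3 * 7^1*35747^1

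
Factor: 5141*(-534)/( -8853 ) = 915098/2951 = 2^1*13^(-1 )*53^1*89^1*97^1*227^( - 1) 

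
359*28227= 10133493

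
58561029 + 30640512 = 89201541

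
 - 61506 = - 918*67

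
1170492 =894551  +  275941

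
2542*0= 0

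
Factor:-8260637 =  - 7^1*11^1 * 71^1 * 1511^1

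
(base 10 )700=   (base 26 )10O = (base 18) 22G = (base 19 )1HG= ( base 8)1274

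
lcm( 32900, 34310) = 2401700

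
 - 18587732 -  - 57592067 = 39004335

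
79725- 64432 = 15293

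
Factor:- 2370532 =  - 2^2*109^1 * 5437^1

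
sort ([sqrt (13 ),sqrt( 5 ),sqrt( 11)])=[ sqrt( 5),sqrt(11 ),sqrt ( 13 )] 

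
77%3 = 2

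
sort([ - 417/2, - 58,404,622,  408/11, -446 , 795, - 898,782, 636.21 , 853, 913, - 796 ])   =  [ - 898, - 796, - 446, - 417/2,-58,408/11, 404,622,636.21,782  ,  795, 853,913]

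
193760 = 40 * 4844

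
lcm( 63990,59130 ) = 4671270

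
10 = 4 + 6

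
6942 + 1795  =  8737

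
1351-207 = 1144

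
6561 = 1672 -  -4889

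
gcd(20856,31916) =316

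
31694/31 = 1022 + 12/31 = 1022.39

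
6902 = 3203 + 3699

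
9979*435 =4340865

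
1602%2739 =1602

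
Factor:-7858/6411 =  - 2^1*3^( -1) * 2137^( - 1 )*3929^1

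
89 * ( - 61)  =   - 5429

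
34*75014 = 2550476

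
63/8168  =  63/8168 = 0.01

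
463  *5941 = 2750683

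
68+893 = 961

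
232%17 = 11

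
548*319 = 174812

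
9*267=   2403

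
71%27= 17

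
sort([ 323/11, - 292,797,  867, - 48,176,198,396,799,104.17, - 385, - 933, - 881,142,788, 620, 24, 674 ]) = [ - 933, - 881, - 385, - 292,  -  48, 24, 323/11,104.17,142, 176,198, 396, 620 , 674,788,797,799,867] 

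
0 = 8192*0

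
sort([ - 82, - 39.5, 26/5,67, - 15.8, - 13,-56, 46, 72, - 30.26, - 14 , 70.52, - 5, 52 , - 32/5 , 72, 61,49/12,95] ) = [ - 82, - 56, - 39.5, - 30.26, - 15.8, - 14, - 13 ,-32/5, - 5, 49/12, 26/5,  46, 52 , 61,  67 , 70.52,  72,72, 95 ] 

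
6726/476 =3363/238= 14.13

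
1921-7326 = -5405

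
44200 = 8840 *5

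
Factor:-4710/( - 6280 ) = 3/4 = 2^( - 2)*3^1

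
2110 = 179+1931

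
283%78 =49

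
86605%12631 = 10819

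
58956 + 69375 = 128331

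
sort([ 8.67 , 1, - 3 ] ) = [-3, 1, 8.67 ]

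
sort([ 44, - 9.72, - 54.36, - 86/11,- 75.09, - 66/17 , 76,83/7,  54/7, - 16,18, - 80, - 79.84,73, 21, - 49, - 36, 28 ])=[ - 80,-79.84, - 75.09,-54.36, - 49,- 36,- 16, - 9.72,-86/11,-66/17, 54/7 , 83/7,  18, 21,28,44,73,76 ] 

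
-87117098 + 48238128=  - 38878970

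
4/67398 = 2/33699 =0.00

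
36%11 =3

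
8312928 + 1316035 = 9628963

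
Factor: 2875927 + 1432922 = 3^3*29^1*5503^1 =4308849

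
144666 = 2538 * 57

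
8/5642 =4/2821= 0.00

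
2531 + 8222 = 10753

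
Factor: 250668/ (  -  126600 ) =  - 2^( - 1 )  *  3^2  *5^( - 2) * 11^1 = -99/50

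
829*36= 29844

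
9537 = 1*9537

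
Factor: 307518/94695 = 2^1*5^(- 1)*59^( - 1)*479^1 = 958/295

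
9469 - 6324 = 3145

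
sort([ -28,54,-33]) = [  -  33, - 28,54 ]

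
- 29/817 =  - 29/817 = - 0.04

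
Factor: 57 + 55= 112 = 2^4*7^1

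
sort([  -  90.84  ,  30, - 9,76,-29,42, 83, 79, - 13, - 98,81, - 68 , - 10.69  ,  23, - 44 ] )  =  [ - 98, - 90.84 ,-68,- 44, - 29, - 13, - 10.69,-9, 23,30, 42,76,79,81,83] 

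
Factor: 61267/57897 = 3^( -2 )*7^(-1) *197^1*311^1*919^( - 1 ) 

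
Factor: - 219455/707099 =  - 5^1*43891^1 * 707099^( - 1 ) 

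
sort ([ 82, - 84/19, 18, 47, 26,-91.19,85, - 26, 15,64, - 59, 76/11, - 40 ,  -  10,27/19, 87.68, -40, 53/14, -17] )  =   [ - 91.19,- 59, - 40, - 40, - 26, - 17, - 10, - 84/19,27/19,53/14,76/11, 15,18 , 26,47,64,82 , 85,87.68]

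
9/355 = 9/355 = 0.03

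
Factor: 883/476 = 2^(- 2)*7^(  -  1)*17^ ( - 1)*883^1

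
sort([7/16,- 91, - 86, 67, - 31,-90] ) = [ - 91,-90, - 86,- 31 , 7/16 , 67 ] 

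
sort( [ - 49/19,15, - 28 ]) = [ - 28, - 49/19, 15]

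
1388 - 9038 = -7650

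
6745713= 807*8359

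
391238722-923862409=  - 532623687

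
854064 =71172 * 12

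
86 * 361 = 31046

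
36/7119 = 4/791=0.01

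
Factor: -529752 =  - 2^3*3^1*22073^1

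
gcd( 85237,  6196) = 1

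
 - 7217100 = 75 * ( - 96228)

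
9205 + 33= 9238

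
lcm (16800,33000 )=924000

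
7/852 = 7/852  =  0.01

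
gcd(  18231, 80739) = 3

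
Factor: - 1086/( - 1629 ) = 2/3 = 2^1*3^ ( - 1 )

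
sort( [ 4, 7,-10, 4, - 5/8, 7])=[ - 10, - 5/8, 4,4  ,  7, 7 ] 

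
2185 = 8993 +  - 6808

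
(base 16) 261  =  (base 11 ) 504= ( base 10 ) 609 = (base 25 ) O9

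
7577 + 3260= 10837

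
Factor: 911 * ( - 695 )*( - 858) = 2^1*3^1*5^1*11^1  *13^1*139^1*911^1 = 543238410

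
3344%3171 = 173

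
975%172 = 115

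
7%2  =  1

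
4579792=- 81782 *( - 56 )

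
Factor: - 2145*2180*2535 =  - 11853913500= -2^2*3^2 * 5^3* 11^1*13^3*109^1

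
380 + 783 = 1163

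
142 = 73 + 69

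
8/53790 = 4/26895 = 0.00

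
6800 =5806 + 994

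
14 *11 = 154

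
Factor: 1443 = 3^1 * 13^1*37^1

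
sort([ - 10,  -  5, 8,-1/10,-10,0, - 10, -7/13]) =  [  -  10, - 10, - 10,-5, - 7/13, - 1/10,0, 8]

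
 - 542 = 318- 860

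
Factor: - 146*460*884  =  -59369440= - 2^5* 5^1*13^1*17^1*23^1 * 73^1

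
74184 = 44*1686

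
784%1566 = 784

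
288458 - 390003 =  - 101545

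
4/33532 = 1/8383 = 0.00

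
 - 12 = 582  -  594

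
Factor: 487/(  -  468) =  - 2^(-2)*3^( - 2)*13^(  -  1 ) * 487^1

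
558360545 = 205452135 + 352908410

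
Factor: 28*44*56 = 68992 = 2^7 * 7^2*11^1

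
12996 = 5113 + 7883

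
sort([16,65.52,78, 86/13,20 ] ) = [ 86/13,16,20,65.52, 78]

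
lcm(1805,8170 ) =155230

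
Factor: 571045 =5^1*19^1 * 6011^1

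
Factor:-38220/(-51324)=5^1*7^1*47^( - 1) =35/47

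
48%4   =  0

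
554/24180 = 277/12090=0.02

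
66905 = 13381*5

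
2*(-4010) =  - 8020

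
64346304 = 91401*704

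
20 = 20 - 0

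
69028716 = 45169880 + 23858836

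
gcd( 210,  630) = 210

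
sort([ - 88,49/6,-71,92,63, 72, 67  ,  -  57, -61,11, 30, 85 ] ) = [ - 88, -71, - 61, - 57, 49/6,11,  30,63 , 67 , 72,85, 92 ]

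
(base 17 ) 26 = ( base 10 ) 40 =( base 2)101000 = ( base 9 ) 44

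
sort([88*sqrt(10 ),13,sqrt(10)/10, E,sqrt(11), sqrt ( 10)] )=[ sqrt(10)/10,E,sqrt(10 ),sqrt(11 ), 13, 88*sqrt( 10 )]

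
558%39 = 12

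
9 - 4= 5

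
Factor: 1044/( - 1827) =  - 4/7=- 2^2*7^( - 1 )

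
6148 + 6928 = 13076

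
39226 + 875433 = 914659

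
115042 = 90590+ 24452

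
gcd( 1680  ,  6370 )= 70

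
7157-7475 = -318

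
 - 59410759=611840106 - 671250865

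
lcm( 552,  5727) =45816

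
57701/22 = 57701/22 = 2622.77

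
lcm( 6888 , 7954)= 668136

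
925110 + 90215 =1015325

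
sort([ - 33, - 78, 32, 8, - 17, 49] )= [ - 78,-33, - 17,8, 32  ,  49 ]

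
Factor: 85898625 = 3^1*5^3 * 157^1*1459^1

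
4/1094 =2/547=0.00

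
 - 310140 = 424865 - 735005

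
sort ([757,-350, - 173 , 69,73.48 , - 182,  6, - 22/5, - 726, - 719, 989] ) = [ - 726, - 719, - 350, - 182, - 173, - 22/5, 6, 69, 73.48,757, 989]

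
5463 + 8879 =14342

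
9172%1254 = 394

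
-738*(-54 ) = 39852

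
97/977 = 97/977 = 0.10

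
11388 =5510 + 5878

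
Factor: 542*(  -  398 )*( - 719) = 2^2*199^1*271^1*719^1 = 155099804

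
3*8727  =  26181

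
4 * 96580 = 386320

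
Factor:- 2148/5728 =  - 3/8 = -2^( - 3)*3^1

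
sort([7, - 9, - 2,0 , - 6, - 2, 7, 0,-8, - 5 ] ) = [  -  9, - 8, - 6, - 5 , - 2, - 2, 0, 0 , 7 , 7 ]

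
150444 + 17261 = 167705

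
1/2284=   1/2284 = 0.00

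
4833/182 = 26 + 101/182 =26.55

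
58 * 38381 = 2226098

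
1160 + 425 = 1585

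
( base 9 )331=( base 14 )155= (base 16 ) 10F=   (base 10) 271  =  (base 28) 9j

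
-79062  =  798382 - 877444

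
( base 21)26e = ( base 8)1776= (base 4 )33332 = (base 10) 1022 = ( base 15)482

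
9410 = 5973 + 3437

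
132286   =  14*9449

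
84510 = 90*939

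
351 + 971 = 1322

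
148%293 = 148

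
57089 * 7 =399623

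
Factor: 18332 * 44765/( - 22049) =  - 820631980/22049 = - 2^2*5^1 * 7^1*17^( - 1) *1279^1* 1297^ ( - 1 ) * 4583^1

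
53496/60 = 4458/5 = 891.60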